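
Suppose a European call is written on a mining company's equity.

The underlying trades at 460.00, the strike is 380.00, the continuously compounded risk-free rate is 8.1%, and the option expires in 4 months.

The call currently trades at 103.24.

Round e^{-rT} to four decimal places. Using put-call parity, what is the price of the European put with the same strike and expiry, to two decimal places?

exp(−rT) = exp(−0.081·0.3333) = 0.9734
Put-call parity: C − P = S − K·e^(−rT) = 460 − 380·0.9734 = 460 − 369.8920 = 90.1080
P = C − (C − P) = 103.24 − (90.1080) = 13.1320

13.13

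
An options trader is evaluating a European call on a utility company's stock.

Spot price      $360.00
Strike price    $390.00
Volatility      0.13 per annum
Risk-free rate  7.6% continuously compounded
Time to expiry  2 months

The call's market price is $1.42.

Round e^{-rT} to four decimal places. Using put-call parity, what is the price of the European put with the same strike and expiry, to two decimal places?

$26.51

exp(−rT) = exp(−0.076·0.1667) = 0.9874
Put-call parity: C − P = S − K·e^(−rT) = 360 − 390·0.9874 = 360 − 385.0860 = -25.0860
P = C − (C − P) = 1.42 − (-25.0860) = 26.5060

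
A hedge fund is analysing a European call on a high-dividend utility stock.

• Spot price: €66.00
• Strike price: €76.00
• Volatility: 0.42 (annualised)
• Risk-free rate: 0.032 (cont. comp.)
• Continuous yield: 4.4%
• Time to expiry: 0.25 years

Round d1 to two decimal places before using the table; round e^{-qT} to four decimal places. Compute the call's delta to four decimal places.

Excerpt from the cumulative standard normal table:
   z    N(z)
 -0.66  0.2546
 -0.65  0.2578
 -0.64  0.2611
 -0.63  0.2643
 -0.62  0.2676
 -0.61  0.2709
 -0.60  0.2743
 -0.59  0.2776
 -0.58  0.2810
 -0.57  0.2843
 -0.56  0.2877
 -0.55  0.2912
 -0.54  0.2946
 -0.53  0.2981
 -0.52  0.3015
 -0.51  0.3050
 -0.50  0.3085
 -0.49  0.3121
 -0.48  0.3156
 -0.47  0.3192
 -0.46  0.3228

0.2779

σ√T = 0.42·√0.25 = 0.2100
d₁ = [ln(66/76) + (0.032 − 0.044 + 0.42²/2)·0.25] / 0.2100 = [-0.1411 + 0.0190] / 0.2100 = -0.5811 ≈ -0.58
N(d₁) = N(-0.58) = 0.2810
Δ_call = e^(−qT)·N(d₁) = 0.9891·0.2810 = 0.2779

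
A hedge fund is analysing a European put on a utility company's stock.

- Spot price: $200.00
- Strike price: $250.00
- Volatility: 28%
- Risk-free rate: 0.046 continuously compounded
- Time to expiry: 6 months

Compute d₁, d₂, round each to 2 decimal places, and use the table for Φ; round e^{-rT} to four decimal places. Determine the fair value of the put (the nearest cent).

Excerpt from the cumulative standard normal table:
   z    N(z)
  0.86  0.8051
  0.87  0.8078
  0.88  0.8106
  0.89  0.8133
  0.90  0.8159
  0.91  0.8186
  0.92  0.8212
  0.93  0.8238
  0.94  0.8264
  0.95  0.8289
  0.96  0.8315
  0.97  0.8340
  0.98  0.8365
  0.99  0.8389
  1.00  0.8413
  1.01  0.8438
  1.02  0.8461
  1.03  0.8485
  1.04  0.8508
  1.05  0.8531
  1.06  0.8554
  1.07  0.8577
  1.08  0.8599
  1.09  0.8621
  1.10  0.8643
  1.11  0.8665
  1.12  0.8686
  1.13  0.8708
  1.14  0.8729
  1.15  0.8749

T = 0.5;  σ√T = 0.1980
d₁ = [ln(200/250) + (0.046 + 0.28²/2)·0.5] / 0.1980 = [-0.2231 + 0.0426] / 0.1980 = -0.9119 ≈ -0.91
d₂ = d₁ − σ√T = -0.9119 − 0.1980 = -1.1099 ≈ -1.11
exp(−rT) = exp(−0.046·0.5) = 0.9773
N(−d₂) = N(1.11) = 0.8665;  N(−d₁) = N(0.91) = 0.8186
P = 250·0.9773·0.8665 − 200·0.8186 = 211.7076 − 163.7200 = 47.9876

$47.99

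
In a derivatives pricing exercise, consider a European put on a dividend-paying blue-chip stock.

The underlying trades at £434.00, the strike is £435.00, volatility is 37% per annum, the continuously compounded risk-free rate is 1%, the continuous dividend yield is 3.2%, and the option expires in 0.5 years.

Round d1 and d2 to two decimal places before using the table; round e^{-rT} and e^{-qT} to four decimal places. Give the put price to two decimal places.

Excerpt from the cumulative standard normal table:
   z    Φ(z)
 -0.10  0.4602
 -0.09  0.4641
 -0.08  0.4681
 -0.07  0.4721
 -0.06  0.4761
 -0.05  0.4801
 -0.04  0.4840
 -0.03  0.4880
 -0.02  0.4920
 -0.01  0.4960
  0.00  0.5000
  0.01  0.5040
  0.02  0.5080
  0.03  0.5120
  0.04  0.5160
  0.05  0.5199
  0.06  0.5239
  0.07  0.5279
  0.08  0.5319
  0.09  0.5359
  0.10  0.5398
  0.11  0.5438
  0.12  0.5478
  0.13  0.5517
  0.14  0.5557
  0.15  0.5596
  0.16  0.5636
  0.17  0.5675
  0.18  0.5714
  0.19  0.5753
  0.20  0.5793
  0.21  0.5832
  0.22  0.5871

£47.39

T = 0.5;  σ√T = 0.2616
d₁ = [ln(434/435) + (0.01 − 0.032 + ½·0.37²)·0.5] / (σ√T) = (-0.0023 + 0.0232) / 0.2616 = 0.0800 which rounds to 0.08
d₂ = 0.0800 − 0.2616 = -0.1817 which rounds to -0.18
e^(−qT) = e^(−0.032·0.5) = 0.9841;  e^(−rT) = e^(−0.01·0.5) = 0.9950
P = 435·0.9950·N(0.18) − 434·0.9841·N(-0.08) = 435·0.9950·0.5714 − 434·0.9841·0.4681 = 247.3162 − 199.9252 = 47.3910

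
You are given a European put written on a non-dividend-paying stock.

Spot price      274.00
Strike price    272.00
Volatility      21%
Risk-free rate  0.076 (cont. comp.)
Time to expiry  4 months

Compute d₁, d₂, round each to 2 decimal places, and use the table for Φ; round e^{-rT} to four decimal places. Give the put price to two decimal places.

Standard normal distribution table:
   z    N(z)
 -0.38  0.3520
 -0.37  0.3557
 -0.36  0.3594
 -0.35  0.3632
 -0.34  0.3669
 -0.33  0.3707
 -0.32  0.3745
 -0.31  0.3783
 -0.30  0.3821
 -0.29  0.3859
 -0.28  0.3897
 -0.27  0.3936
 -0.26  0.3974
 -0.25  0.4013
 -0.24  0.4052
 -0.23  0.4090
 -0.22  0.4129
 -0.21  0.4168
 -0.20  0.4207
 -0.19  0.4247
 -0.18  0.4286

8.96

σ√T = 0.21 × 0.5774 = 0.1212
ln(S/K) + (r + σ²/2)T = ln(274/272) + (0.076 + 0.21²/2)·0.3333 = 0.0073 + 0.0327 = 0.0400
d₁ = 0.0400 / 0.1212 = 0.3300 which rounds to 0.33
d₂ = d₁ − σ√T = 0.3300 − 0.1212 = 0.2087 which rounds to 0.21
e^(−rT) = e^(−0.076·0.3333) = 0.9750
N(−d₂) = N(-0.21) = 0.4168;  N(−d₁) = N(-0.33) = 0.3707
P = 272·0.9750·0.4168 − 274·0.3707 = 110.5354 − 101.5718 = 8.9636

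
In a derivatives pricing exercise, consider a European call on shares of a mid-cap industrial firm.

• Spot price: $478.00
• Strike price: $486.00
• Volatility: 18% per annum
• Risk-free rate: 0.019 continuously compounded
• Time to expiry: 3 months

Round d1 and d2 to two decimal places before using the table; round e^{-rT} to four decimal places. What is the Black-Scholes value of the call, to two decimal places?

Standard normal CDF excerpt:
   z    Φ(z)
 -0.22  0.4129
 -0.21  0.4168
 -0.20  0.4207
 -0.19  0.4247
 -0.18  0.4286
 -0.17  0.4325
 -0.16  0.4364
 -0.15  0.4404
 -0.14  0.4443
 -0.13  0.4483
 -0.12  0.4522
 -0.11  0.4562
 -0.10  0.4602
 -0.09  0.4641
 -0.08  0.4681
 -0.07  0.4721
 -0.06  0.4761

$14.52

σ√T = 0.18 × 0.5000 = 0.0900
ln(S/K) + (r + σ²/2)T = ln(478/486) + (0.019 + 0.18²/2)·0.25 = -0.0166 + 0.0088 = -0.0078
d₁ = -0.0078 / 0.0900 = -0.0866 which rounds to -0.09
d₂ = d₁ − σ√T = -0.0866 − 0.0900 = -0.1766 which rounds to -0.18
exp(−rT) = exp(−0.019·0.25) = 0.9953
C = 478·N(-0.09) − 486·0.9953·N(-0.18) = 478·0.4641 − 486·0.9953·0.4286 = 221.8398 − 207.3206 = 14.5192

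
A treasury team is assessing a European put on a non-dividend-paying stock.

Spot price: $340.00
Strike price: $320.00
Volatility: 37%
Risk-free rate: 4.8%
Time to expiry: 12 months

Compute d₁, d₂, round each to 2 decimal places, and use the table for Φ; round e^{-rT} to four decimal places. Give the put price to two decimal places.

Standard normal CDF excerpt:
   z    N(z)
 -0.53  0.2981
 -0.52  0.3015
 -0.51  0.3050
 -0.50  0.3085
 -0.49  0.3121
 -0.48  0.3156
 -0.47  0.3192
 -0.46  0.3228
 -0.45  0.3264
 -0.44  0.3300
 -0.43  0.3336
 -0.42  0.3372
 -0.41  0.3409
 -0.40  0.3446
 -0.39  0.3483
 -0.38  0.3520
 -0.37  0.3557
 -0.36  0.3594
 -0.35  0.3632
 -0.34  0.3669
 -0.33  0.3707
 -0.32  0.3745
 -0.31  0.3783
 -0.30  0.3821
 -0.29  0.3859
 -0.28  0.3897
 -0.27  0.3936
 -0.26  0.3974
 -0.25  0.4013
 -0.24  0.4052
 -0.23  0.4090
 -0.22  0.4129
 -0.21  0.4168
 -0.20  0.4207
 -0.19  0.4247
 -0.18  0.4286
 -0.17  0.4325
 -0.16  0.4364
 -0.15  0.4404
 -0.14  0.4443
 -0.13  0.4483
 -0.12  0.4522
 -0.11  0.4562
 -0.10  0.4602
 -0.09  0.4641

$31.83

σ√T = 0.37 × 1.0000 = 0.3700
d₁ = [ln(340/320) + (0.048 + ½·0.37²)·1] / (σ√T) = (0.0606 + 0.1164) / 0.3700 = 0.4786 → 0.48
d₂ = 0.4786 − 0.3700 = 0.1086 → 0.11
exp(−rT) = exp(−0.048·1) = 0.9531
P = 320·0.9531·N(-0.11) − 340·N(-0.48) = 320·0.9531·0.4562 − 340·0.3156 = 139.1374 − 107.3040 = 31.8334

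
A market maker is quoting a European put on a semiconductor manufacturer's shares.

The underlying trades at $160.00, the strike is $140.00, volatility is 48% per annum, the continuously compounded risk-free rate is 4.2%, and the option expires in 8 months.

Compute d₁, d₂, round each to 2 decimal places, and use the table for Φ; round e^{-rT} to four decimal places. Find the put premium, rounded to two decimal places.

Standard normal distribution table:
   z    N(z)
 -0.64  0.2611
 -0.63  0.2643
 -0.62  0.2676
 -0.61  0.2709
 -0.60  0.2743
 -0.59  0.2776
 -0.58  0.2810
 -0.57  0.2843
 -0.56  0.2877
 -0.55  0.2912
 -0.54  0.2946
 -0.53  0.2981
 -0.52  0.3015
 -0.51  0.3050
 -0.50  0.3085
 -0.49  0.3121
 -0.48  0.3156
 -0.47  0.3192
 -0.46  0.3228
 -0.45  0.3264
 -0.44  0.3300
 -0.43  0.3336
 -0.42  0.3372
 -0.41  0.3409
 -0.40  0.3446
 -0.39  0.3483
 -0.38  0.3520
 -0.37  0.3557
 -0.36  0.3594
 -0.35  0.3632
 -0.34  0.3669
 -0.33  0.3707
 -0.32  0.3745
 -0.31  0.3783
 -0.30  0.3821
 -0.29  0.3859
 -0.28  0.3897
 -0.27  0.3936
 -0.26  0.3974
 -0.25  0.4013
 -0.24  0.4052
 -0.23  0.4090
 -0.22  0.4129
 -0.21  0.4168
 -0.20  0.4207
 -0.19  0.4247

σ√T = 0.48·√0.6667 = 0.3919
d₁ = [ln(160/140) + (0.042 + ½·0.48²)·0.6667] / (σ√T) = (0.1335 + 0.1048) / 0.3919 = 0.6081 ≈ 0.61
d₂ = 0.6081 − 0.3919 = 0.2162 ≈ 0.22
e^(−rT) = e^(−0.042·0.6667) = 0.9724
N(−d₂) = N(-0.22) = 0.4129;  N(−d₁) = N(-0.61) = 0.2709
P = 140·0.9724·0.4129 − 160·0.2709 = 56.2106 − 43.3440 = 12.8666

$12.87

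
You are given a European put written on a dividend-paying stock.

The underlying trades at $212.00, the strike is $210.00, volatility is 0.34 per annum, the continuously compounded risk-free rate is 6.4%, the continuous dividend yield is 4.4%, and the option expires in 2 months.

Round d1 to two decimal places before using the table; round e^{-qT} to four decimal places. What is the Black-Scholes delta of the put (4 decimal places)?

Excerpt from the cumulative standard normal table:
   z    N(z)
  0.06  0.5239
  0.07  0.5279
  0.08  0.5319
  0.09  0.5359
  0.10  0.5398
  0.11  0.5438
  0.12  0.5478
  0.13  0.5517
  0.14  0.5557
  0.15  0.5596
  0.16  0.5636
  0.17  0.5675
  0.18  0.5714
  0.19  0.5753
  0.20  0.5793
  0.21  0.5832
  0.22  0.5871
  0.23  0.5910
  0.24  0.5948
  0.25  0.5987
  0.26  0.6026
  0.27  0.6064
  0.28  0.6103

-0.4332

T = 0.1667;  σ√T = 0.1388
ln(S/K) + (r − q + σ²/2)T = ln(212/210) + (0.064 − 0.044 + 0.34²/2)·0.1667 = 0.0095 + 0.0130 = 0.0224
d₁ = 0.0224 / 0.1388 = 0.1617 ⇒ 0.16
N(d₁) = N(0.16) = 0.5636
Δ_put = e^(−qT)·(N(d₁) − 1) = 0.9927·(0.5636 − 1) = -0.4332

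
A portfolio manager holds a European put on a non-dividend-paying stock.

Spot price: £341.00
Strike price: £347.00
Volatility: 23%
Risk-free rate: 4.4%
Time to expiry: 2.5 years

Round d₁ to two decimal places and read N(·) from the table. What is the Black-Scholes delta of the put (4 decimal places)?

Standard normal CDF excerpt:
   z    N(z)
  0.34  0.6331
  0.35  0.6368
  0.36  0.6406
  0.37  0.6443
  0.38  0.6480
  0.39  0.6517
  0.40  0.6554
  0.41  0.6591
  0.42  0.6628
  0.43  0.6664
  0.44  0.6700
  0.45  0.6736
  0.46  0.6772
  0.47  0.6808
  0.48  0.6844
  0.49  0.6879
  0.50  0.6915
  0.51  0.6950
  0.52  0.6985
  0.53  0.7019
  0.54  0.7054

T = 2.5;  σ√T = 0.3637
d₁ = [ln(341/347) + (0.044 + 0.23²/2)·2.5] / 0.3637 = [-0.0174 + 0.1761] / 0.3637 = 0.4363 ⇒ 0.44
N(d₁) = N(0.44) = 0.6700
Δ_put = N(d₁) − 1 = 0.6700 − 1 = -0.3300

-0.3300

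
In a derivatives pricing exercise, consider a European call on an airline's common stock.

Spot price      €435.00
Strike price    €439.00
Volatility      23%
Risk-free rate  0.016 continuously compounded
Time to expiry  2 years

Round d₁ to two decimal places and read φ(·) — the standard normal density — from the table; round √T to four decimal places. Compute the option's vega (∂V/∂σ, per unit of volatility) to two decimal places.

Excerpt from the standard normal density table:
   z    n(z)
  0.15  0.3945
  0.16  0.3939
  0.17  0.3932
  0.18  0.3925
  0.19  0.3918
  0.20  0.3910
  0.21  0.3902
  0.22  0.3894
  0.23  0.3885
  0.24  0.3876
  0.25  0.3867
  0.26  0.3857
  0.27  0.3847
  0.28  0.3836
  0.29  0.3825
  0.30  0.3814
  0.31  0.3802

σ√T = 0.23 × 1.4142 = 0.3253
d₁ = [ln(435/439) + (0.016 + 0.23²/2)·2] / 0.3253 = [-0.0092 + 0.0849] / 0.3253 = 0.2329 → 0.23
√T = √2 = 1.4142
φ(d₁) = φ(0.23) = 0.3885
vega = S·φ(d₁)·√T = 435·0.3885·1.4142 = 238.9963
(Vega is the same for a European call and put with the same parameters.)

239.00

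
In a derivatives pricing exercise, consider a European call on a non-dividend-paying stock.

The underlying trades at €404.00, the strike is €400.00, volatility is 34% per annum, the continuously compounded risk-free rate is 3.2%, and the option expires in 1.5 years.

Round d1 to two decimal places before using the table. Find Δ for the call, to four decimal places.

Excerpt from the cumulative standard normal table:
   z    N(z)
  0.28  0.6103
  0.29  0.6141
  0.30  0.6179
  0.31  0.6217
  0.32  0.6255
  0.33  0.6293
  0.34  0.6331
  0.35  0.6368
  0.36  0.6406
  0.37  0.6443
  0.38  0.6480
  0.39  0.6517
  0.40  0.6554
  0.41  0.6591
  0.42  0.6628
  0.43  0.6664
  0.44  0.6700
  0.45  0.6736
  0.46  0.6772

T = 1.5;  σ√T = 0.4164
ln(S/K) + (r + σ²/2)T = ln(404/400) + (0.032 + 0.34²/2)·1.5 = 0.0100 + 0.1347 = 0.1447
d₁ = 0.1447 / 0.4164 = 0.3474 which rounds to 0.35
N(d₁) = N(0.35) = 0.6368
Δ_call = N(d₁) = 0.6368

0.6368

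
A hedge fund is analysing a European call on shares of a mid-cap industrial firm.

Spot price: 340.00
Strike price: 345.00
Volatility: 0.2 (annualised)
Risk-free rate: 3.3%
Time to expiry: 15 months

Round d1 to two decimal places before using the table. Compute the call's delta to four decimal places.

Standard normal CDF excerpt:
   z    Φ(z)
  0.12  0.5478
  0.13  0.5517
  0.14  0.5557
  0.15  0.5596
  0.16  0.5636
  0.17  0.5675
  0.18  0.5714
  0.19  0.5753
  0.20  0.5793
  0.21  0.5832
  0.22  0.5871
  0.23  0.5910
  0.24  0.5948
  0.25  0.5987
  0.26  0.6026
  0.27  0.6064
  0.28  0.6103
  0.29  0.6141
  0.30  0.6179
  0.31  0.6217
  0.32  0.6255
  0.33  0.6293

T = 1.25;  σ√T = 0.2236
d₁ = [ln(340/345) + (0.033 + 0.2²/2)·1.25] / 0.2236 = [-0.0146 + 0.0663] / 0.2236 = 0.2310 ⇒ 0.23
N(d₁) = N(0.23) = 0.5910
Δ_call = N(d₁) = 0.5910

0.5910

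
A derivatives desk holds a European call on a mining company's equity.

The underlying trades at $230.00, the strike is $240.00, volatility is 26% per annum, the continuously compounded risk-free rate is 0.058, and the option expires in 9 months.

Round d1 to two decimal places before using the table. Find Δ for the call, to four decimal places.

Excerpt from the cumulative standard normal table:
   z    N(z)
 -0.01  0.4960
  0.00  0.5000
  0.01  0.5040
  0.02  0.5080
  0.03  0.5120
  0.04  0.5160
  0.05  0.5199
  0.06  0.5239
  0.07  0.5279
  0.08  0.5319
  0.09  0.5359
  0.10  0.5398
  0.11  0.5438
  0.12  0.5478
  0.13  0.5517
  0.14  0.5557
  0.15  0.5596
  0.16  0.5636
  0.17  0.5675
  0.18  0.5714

T = 0.75;  σ√T = 0.2252
d₁ = [ln(230/240) + (0.058 + ½·0.26²)·0.75] / (σ√T) = (-0.0426 + 0.0689) / 0.2252 = 0.1168 ≈ 0.12
N(d₁) = N(0.12) = 0.5478
Δ_call = N(d₁) = 0.5478

0.5478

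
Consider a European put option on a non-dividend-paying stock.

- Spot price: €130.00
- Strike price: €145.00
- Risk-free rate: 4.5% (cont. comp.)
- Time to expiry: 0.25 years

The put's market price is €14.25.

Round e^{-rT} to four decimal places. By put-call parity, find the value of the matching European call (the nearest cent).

€0.87

e^(−rT) = e^(−0.045·0.25) = 0.9888
Put-call parity: C − P = S − K·e^(−rT) = 130 − 145·0.9888 = 130 − 143.3760 = -13.3760
C = P + (C − P) = 14.25 + (-13.3760) = 0.8740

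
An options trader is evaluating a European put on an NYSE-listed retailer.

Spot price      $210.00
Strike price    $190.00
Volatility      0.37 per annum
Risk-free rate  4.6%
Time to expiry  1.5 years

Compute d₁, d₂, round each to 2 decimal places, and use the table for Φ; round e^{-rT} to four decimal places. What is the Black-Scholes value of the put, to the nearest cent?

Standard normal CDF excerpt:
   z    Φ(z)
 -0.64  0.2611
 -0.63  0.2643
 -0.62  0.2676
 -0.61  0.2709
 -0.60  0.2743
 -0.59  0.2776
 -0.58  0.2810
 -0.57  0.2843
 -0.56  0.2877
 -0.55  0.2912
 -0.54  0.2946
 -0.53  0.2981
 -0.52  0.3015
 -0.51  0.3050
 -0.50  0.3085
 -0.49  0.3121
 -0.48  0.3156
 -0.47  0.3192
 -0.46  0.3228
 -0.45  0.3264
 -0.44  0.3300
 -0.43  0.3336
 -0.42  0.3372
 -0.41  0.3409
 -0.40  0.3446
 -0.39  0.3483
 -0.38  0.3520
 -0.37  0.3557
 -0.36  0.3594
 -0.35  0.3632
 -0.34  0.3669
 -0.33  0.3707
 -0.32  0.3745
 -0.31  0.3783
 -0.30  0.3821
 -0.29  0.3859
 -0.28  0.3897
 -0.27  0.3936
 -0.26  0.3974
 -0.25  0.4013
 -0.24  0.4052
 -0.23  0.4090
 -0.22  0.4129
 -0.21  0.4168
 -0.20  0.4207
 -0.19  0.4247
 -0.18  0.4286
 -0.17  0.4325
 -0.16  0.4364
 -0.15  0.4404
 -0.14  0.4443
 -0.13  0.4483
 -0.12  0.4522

σ√T = 0.37 × 1.2247 = 0.4532
ln(S/K) + (r + σ²/2)T = ln(210/190) + (0.046 + 0.37²/2)·1.5 = 0.1001 + 0.1717 = 0.2718
d₁ = 0.2718 / 0.4532 = 0.5997 ≈ 0.60
d₂ = d₁ − σ√T = 0.5997 − 0.4532 = 0.1465 ≈ 0.15
e^(−rT) = e^(−0.046·1.5) = 0.9333
N(−d₂) = N(-0.15) = 0.4404;  N(−d₁) = N(-0.60) = 0.2743
P = 190·0.9333·0.4404 − 210·0.2743 = 78.0948 − 57.6030 = 20.4918

$20.49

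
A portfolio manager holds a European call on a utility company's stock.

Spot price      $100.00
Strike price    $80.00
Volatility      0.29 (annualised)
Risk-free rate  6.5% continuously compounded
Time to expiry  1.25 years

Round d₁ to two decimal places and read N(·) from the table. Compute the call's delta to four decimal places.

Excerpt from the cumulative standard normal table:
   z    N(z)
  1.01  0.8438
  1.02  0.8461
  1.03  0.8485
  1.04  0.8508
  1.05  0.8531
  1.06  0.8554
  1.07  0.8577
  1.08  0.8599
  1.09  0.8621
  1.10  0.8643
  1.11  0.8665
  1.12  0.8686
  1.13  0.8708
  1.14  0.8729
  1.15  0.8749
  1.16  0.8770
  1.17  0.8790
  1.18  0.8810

0.8643

T = 1.25;  σ√T = 0.3242
ln(S/K) + (r + σ²/2)T = ln(100/80) + (0.065 + 0.29²/2)·1.25 = 0.2231 + 0.1338 = 0.3570
d₁ = 0.3570 / 0.3242 = 1.1009 which rounds to 1.10
N(d₁) = N(1.10) = 0.8643
Δ_call = N(d₁) = 0.8643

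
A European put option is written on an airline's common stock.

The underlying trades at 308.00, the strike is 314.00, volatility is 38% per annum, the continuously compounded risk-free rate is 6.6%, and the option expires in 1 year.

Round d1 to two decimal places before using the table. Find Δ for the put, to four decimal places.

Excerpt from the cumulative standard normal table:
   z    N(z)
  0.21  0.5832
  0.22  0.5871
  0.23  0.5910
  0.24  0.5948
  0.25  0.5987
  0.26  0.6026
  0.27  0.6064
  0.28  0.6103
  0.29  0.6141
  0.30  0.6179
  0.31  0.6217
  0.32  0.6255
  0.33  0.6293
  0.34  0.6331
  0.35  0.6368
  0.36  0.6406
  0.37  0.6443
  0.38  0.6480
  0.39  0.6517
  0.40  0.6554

-0.3783

T = 1;  σ√T = 0.3800
d₁ = [ln(308/314) + (0.066 + 0.38²/2)·1] / 0.3800 = [-0.0193 + 0.1382] / 0.3800 = 0.3129 ⇒ 0.31
N(d₁) = N(0.31) = 0.6217
Δ_put = N(d₁) − 1 = 0.6217 − 1 = -0.3783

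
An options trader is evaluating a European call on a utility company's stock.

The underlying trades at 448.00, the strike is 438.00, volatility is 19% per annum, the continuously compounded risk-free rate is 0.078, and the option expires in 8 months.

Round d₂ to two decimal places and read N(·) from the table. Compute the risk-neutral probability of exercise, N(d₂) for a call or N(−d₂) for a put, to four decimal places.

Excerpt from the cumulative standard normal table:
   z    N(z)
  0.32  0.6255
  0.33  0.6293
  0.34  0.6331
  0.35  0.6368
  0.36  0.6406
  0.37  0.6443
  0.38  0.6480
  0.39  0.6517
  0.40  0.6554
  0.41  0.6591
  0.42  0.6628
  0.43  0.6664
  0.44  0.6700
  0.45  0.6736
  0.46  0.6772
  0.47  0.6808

σ√T = 0.19 × 0.8165 = 0.1551
ln(S/K) + (r + σ²/2)T = ln(448/438) + (0.078 + 0.19²/2)·0.6667 = 0.0226 + 0.0640 = 0.0866
d₁ = 0.0866 / 0.1551 = 0.5583 ⇒ 0.56
d₂ = d₁ − σ√T = 0.5583 − 0.1551 = 0.4031 ⇒ 0.40
Risk-neutral Pr[S_T > K] = N(d₂) = N(0.40) = 0.6554

0.6554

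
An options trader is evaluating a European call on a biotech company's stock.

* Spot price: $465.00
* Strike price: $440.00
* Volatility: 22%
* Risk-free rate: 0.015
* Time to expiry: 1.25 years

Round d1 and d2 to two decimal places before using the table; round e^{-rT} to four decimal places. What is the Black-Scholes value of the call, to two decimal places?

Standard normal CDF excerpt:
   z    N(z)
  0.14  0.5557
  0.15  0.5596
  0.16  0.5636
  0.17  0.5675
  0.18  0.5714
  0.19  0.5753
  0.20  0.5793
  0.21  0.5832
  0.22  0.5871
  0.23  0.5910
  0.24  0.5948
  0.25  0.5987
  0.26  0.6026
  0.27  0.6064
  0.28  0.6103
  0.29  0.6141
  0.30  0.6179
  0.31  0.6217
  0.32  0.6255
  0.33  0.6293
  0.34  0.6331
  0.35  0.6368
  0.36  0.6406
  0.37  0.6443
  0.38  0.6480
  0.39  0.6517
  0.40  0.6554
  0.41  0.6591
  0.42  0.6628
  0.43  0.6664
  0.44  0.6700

$61.46

σ√T = 0.22·√1.25 = 0.2460
ln(S/K) + (r + σ²/2)T = ln(465/440) + (0.015 + 0.22²/2)·1.25 = 0.0553 + 0.0490 = 0.1043
d₁ = 0.1043 / 0.2460 = 0.4239 ⇒ 0.42
d₂ = d₁ − σ√T = 0.4239 − 0.2460 = 0.1779 ⇒ 0.18
e^(−rT) = e^(−0.015·1.25) = 0.9814
N(d₁) = N(0.42) = 0.6628;  N(d₂) = N(0.18) = 0.5714
C = 465·0.6628 − 440·0.9814·0.5714 = 308.2020 − 246.7397 = 61.4623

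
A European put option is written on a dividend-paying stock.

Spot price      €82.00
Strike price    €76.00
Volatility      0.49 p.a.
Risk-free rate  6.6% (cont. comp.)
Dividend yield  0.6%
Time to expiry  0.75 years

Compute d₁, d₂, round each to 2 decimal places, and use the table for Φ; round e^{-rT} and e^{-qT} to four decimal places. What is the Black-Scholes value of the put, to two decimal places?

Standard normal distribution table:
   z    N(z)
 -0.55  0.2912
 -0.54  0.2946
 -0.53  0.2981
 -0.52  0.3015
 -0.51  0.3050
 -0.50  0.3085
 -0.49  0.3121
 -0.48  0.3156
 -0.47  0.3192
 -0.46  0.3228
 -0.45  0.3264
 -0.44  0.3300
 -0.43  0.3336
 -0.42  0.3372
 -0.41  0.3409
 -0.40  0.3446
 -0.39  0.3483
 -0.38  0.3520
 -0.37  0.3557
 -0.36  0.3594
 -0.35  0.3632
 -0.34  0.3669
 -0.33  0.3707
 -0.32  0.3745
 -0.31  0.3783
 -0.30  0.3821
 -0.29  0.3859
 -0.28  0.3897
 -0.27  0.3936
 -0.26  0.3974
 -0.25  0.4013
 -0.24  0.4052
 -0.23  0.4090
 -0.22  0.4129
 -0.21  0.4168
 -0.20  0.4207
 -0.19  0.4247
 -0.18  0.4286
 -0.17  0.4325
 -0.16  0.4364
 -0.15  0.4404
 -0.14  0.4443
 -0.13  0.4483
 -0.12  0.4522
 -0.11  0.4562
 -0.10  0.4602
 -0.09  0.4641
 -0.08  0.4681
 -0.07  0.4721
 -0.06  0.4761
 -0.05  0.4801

σ√T = 0.49 × 0.8660 = 0.4244
d₁ = [ln(82/76) + (0.066 − 0.006 + 0.49²/2)·0.75] / 0.4244 = [0.0760 + 0.1350] / 0.4244 = 0.4973 ≈ 0.50
d₂ = d₁ − σ√T = 0.4973 − 0.4244 = 0.0729 ≈ 0.07
e^(−qT) = e^(−0.006·0.75) = 0.9955;  e^(−rT) = e^(−0.066·0.75) = 0.9517
P = 76·0.9517·N(-0.07) − 82·0.9955·N(-0.50) = 76·0.9517·0.4721 − 82·0.9955·0.3085 = 34.1466 − 25.1832 = 8.9635

€8.96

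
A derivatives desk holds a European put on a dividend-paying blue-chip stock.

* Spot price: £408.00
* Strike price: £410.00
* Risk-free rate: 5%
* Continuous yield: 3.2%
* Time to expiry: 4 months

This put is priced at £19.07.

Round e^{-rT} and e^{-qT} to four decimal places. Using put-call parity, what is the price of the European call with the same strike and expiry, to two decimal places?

£19.51

e^(−qT) = e^(−0.032·0.3333) = 0.9894;  e^(−rT) = e^(−0.05·0.3333) = 0.9835
Put-call parity: C − P = S·e^(−qT) − K·e^(−rT) = 408·0.9894 − 410·0.9835 = 403.6752 − 403.2350 = 0.4402
C = P + (C − P) = 19.07 + (0.4402) = 19.5102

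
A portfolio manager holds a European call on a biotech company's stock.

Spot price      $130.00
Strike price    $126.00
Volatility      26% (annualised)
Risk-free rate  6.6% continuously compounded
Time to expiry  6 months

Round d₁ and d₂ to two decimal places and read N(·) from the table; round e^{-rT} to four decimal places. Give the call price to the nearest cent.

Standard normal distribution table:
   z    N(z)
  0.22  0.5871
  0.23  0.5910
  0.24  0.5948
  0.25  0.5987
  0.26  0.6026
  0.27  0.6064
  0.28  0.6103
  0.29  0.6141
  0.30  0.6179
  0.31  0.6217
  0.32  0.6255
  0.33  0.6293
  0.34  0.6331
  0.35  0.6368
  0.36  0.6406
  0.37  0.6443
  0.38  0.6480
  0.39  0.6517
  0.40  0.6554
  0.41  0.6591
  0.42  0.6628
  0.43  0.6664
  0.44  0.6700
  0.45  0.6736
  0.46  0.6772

$13.64

σ√T = 0.26·√0.5 = 0.1838
d₁ = [ln(130/126) + (0.066 + ½·0.26²)·0.5] / (σ√T) = (0.0313 + 0.0499) / 0.1838 = 0.4414 which rounds to 0.44
d₂ = 0.4414 − 0.1838 = 0.2576 which rounds to 0.26
e^(−rT) = e^(−0.066·0.5) = 0.9675
N(d₁) = N(0.44) = 0.6700;  N(d₂) = N(0.26) = 0.6026
C = 130·0.6700 − 126·0.9675·0.6026 = 87.1000 − 73.4600 = 13.6400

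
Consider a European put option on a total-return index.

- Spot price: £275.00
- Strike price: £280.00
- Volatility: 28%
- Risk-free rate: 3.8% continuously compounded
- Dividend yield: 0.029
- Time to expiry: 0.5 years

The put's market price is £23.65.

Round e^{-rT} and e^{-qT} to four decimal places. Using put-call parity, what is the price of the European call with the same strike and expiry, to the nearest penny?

£19.95

e^(−qT) = e^(−0.029·0.5) = 0.9856;  e^(−rT) = e^(−0.038·0.5) = 0.9812
Put-call parity: C − P = S·e^(−qT) − K·e^(−rT) = 275·0.9856 − 280·0.9812 = 271.0400 − 274.7360 = -3.6960
C = P + (C − P) = 23.65 + (-3.6960) = 19.9540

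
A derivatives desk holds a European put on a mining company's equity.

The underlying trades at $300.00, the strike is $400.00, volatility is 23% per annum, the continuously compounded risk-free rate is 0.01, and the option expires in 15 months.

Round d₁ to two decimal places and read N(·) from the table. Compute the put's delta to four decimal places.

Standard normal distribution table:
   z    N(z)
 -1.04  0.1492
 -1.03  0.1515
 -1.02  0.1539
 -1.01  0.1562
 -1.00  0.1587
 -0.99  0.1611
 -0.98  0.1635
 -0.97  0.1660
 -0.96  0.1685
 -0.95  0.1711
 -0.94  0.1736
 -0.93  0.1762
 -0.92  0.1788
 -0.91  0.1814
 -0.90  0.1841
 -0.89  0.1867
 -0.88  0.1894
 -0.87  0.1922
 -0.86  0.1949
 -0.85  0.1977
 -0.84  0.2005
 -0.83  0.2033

T = 1.25;  σ√T = 0.2571
d₁ = [ln(300/400) + (0.01 + ½·0.23²)·1.25] / (σ√T) = (-0.2877 + 0.0456) / 0.2571 = -0.9416 which rounds to -0.94
N(d₁) = N(-0.94) = 0.1736
Δ_put = N(d₁) − 1 = 0.1736 − 1 = -0.8264

-0.8264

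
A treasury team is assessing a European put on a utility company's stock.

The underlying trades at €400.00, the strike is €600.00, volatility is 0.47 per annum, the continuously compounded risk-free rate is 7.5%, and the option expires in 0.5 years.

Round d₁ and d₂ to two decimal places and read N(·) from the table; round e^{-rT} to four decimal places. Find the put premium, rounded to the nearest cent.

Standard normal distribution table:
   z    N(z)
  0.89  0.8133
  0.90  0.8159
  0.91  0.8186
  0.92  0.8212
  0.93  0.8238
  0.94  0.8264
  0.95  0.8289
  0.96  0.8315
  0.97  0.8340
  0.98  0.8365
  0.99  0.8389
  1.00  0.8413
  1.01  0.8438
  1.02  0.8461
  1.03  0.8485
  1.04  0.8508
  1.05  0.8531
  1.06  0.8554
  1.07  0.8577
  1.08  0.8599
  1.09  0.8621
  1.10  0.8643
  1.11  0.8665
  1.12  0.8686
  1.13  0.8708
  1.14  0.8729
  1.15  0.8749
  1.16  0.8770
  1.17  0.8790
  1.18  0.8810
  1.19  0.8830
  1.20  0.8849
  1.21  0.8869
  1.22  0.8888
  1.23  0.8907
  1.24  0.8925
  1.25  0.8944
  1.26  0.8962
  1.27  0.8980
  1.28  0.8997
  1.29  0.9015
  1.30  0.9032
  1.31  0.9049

σ√T = 0.47·√0.5 = 0.3323
d₁ = [ln(400/600) + (0.075 + 0.47²/2)·0.5] / 0.3323 = [-0.4055 + 0.0927] / 0.3323 = -0.9410 ≈ -0.94
d₂ = d₁ − σ√T = -0.9410 − 0.3323 = -1.2734 ≈ -1.27
exp(−rT) = exp(−0.075·0.5) = 0.9632
P = 600·0.9632·N(1.27) − 400·N(0.94) = 600·0.9632·0.8980 − 400·0.8264 = 518.9722 − 330.5600 = 188.4122

€188.41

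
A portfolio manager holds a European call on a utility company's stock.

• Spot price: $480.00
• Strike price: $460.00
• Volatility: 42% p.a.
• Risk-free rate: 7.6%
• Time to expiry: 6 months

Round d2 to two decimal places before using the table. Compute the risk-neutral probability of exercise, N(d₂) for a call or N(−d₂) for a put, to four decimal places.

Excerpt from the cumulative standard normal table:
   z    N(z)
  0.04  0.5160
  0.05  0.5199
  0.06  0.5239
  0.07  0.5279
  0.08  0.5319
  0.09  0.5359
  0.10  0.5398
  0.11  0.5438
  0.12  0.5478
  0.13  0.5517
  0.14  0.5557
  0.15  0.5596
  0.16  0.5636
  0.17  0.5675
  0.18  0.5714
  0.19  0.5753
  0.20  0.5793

0.5478

T = 0.5;  σ√T = 0.2970
d₁ = [ln(480/460) + (0.076 + 0.42²/2)·0.5] / 0.2970 = [0.0426 + 0.0821] / 0.2970 = 0.4198 ≈ 0.42
d₂ = d₁ − σ√T = 0.4198 − 0.2970 = 0.1228 ≈ 0.12
Pr(exercise) under Q = N(d₂) = 0.5478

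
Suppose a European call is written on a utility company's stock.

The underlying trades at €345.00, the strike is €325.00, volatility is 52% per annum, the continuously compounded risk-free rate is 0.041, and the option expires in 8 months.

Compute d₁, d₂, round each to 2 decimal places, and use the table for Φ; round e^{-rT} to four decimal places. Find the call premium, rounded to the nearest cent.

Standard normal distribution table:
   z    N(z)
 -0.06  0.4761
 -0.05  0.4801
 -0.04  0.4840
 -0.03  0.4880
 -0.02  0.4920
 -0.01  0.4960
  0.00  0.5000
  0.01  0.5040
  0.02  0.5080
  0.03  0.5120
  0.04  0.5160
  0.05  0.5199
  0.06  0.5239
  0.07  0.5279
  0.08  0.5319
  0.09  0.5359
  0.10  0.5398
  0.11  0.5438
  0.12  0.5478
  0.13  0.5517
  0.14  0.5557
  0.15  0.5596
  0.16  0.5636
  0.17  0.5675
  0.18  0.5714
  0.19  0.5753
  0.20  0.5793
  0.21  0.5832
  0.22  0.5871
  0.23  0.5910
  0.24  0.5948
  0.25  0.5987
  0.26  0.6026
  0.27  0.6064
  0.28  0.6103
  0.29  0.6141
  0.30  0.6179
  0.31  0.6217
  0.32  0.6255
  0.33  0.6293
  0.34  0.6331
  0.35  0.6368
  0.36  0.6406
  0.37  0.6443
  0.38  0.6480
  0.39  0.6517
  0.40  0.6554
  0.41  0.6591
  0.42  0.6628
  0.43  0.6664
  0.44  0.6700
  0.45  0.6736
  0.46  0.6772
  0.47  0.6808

€71.82

T = 0.6667;  σ√T = 0.4246
d₁ = [ln(345/325) + (0.041 + 0.52²/2)·0.6667] / 0.4246 = [0.0597 + 0.1175] / 0.4246 = 0.4173 ≈ 0.42
d₂ = d₁ − σ√T = 0.4173 − 0.4246 = -0.0073 ≈ -0.01
exp(−rT) = exp(−0.041·0.6667) = 0.9730
N(d₁) = N(0.42) = 0.6628;  N(d₂) = N(-0.01) = 0.4960
C = 345·0.6628 − 325·0.9730·0.4960 = 228.6660 − 156.8476 = 71.8184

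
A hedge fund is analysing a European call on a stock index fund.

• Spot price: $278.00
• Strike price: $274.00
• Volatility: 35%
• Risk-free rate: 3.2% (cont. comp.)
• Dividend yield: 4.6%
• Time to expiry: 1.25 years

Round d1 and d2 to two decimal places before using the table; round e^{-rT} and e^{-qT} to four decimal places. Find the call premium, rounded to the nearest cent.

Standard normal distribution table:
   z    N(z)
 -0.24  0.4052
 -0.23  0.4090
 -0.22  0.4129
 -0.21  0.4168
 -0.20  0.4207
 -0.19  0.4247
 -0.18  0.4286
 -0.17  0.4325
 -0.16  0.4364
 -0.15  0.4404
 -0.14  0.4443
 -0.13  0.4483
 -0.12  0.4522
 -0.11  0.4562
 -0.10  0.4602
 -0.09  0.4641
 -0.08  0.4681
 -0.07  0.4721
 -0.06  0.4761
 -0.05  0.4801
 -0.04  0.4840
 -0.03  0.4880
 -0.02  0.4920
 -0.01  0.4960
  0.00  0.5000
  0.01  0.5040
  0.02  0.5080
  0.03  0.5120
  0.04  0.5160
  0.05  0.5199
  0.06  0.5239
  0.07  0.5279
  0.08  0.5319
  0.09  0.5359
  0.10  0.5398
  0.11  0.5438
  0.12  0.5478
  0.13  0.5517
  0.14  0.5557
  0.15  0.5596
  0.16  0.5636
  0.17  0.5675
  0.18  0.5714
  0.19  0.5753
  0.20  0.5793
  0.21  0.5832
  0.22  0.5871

T = 1.25;  σ√T = 0.3913
ln(S/K) + (r − q + σ²/2)T = ln(278/274) + (0.032 − 0.046 + 0.35²/2)·1.25 = 0.0145 + 0.0591 = 0.0736
d₁ = 0.0736 / 0.3913 = 0.1880 ≈ 0.19
d₂ = d₁ − σ√T = 0.1880 − 0.3913 = -0.2033 ≈ -0.20
e^(−qT) = e^(−0.046·1.25) = 0.9441;  e^(−rT) = e^(−0.032·1.25) = 0.9608
N(d₁) = N(0.19) = 0.5753;  N(d₂) = N(-0.20) = 0.4207
C = 278·0.9441·0.5753 − 274·0.9608·0.4207 = 150.9931 − 110.7531 = 40.2400

$40.24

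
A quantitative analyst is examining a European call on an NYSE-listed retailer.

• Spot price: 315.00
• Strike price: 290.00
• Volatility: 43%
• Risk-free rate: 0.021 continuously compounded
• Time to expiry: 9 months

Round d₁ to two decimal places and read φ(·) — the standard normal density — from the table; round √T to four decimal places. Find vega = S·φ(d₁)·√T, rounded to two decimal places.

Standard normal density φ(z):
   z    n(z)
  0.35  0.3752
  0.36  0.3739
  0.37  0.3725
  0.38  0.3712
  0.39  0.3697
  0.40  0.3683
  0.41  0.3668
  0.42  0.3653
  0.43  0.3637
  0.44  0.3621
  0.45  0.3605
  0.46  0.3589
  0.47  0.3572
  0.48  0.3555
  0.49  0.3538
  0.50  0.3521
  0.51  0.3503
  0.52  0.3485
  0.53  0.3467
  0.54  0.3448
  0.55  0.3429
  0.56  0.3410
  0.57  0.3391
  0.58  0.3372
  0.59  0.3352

σ√T = 0.43 × 0.8660 = 0.3724
d₁ = [ln(315/290) + (0.021 + ½·0.43²)·0.75] / (σ√T) = (0.0827 + 0.0851) / 0.3724 = 0.4505 → 0.45
√T = √0.75 = 0.8660
φ(d₁) = φ(0.45) = 0.3605
vega = S·φ(d₁)·√T = 315·0.3605·0.8660 = 98.3408

98.34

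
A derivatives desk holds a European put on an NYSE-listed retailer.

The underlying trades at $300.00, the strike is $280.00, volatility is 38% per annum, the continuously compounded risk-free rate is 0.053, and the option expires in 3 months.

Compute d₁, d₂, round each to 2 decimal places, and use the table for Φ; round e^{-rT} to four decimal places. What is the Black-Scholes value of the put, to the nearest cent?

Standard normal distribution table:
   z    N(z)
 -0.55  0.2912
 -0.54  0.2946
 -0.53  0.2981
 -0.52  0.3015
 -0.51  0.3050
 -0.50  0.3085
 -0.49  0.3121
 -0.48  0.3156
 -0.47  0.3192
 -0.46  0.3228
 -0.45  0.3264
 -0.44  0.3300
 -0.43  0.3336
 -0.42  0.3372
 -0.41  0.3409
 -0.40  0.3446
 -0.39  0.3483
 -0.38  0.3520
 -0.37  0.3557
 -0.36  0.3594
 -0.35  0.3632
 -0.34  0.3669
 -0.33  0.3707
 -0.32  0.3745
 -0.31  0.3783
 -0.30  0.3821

$11.95

σ√T = 0.38 × 0.5000 = 0.1900
d₁ = [ln(300/280) + (0.053 + 0.38²/2)·0.25] / 0.1900 = [0.0690 + 0.0313] / 0.1900 = 0.5279 ⇒ 0.53
d₂ = d₁ − σ√T = 0.5279 − 0.1900 = 0.3379 ⇒ 0.34
e^(−rT) = e^(−0.053·0.25) = 0.9868
N(−d₂) = N(-0.34) = 0.3669;  N(−d₁) = N(-0.53) = 0.2981
P = 280·0.9868·0.3669 − 300·0.2981 = 101.3759 − 89.4300 = 11.9459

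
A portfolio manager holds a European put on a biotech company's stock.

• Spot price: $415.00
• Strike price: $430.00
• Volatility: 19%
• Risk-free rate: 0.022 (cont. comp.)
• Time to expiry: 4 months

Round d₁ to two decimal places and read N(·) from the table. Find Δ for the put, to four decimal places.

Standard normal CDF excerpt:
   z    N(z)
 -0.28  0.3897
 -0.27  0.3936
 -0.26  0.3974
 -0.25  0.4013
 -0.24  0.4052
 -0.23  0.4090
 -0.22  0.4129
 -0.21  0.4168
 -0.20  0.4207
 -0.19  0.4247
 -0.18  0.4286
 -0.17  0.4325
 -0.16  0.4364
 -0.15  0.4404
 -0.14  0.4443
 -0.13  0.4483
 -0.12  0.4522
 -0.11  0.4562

σ√T = 0.19 × 0.5774 = 0.1097
d₁ = [ln(415/430) + (0.022 + 0.19²/2)·0.3333] / 0.1097 = [-0.0355 + 0.0134] / 0.1097 = -0.2020 ≈ -0.20
N(d₁) = N(-0.20) = 0.4207
Δ_put = N(d₁) − 1 = 0.4207 − 1 = -0.5793

-0.5793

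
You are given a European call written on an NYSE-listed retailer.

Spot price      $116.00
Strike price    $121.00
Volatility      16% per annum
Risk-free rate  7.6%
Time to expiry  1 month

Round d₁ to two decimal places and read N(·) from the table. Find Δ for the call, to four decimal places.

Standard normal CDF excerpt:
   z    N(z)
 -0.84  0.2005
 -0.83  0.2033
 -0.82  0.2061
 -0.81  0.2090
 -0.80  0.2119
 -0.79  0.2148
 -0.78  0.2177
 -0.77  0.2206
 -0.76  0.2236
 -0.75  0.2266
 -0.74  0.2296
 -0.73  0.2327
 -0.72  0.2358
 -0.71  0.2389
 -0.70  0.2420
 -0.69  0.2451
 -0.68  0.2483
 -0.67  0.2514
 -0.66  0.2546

0.2266

σ√T = 0.16·√0.08333 = 0.0462
d₁ = [ln(116/121) + (0.076 + ½·0.16²)·0.08333] / (σ√T) = (-0.0422 + 0.0074) / 0.0462 = -0.7534 ≈ -0.75
N(d₁) = N(-0.75) = 0.2266
Δ_call = N(d₁) = 0.2266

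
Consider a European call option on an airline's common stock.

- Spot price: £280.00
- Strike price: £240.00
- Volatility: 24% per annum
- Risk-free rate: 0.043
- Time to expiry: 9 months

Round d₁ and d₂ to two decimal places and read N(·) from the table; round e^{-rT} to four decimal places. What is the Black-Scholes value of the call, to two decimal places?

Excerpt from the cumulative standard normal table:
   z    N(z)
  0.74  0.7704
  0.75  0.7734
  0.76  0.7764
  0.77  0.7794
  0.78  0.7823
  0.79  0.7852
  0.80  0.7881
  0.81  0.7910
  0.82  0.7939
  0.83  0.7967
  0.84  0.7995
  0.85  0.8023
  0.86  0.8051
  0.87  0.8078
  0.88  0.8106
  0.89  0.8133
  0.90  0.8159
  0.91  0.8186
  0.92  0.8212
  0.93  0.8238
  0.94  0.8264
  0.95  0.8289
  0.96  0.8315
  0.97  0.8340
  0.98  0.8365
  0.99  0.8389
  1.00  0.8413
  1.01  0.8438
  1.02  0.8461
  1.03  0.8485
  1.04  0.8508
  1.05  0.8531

σ√T = 0.24 × 0.8660 = 0.2078
ln(S/K) + (r + σ²/2)T = ln(280/240) + (0.043 + 0.24²/2)·0.75 = 0.1542 + 0.0539 = 0.2080
d₁ = 0.2080 / 0.2078 = 1.0007 ≈ 1.00
d₂ = d₁ − σ√T = 1.0007 − 0.2078 = 0.7929 ≈ 0.79
e^(−rT) = e^(−0.043·0.75) = 0.9683
N(d₁) = N(1.00) = 0.8413;  N(d₂) = N(0.79) = 0.7852
C = 280·0.8413 − 240·0.9683·0.7852 = 235.5640 − 182.4742 = 53.0898

£53.09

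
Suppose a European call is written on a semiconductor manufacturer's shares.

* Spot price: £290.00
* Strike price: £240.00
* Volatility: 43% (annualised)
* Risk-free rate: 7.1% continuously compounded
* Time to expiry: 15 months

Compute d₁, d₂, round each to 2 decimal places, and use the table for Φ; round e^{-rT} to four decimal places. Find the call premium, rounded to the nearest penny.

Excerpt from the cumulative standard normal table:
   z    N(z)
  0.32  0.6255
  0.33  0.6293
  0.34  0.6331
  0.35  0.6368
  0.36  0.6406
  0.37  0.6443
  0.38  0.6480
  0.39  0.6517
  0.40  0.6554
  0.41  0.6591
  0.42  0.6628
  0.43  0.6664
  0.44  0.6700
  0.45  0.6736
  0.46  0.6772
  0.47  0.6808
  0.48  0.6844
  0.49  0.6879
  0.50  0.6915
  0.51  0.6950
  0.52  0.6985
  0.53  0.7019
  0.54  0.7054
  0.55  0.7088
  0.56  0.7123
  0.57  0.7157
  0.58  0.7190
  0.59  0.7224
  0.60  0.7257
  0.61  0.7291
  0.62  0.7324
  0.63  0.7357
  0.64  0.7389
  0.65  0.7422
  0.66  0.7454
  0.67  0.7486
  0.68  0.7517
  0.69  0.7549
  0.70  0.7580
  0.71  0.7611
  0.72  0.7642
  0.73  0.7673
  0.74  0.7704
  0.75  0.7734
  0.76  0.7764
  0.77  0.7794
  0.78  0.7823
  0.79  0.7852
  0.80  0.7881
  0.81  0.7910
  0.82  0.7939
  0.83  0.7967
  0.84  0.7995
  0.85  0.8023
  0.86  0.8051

£91.19

σ√T = 0.43 × 1.1180 = 0.4808
ln(S/K) + (r + σ²/2)T = ln(290/240) + (0.071 + 0.43²/2)·1.25 = 0.1892 + 0.2043 = 0.3936
d₁ = 0.3936 / 0.4808 = 0.8186 ≈ 0.82
d₂ = d₁ − σ√T = 0.8186 − 0.4808 = 0.3379 ≈ 0.34
exp(−rT) = exp(−0.071·1.25) = 0.9151
N(d₁) = N(0.82) = 0.7939;  N(d₂) = N(0.34) = 0.6331
C = 290·0.7939 − 240·0.9151·0.6331 = 230.2310 − 139.0440 = 91.1870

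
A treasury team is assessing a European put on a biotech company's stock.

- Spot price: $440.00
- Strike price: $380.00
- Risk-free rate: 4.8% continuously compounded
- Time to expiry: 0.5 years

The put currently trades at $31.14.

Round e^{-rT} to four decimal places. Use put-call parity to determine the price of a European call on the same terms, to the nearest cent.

$100.15

e^(−rT) = e^(−0.048·0.5) = 0.9763
Put-call parity: C − P = S − K·e^(−rT) = 440 − 380·0.9763 = 440 − 370.9940 = 69.0060
C = P + (C − P) = 31.14 + (69.0060) = 100.1460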